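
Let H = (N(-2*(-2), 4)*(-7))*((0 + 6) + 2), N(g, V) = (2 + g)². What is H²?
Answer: 4064256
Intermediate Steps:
H = -2016 (H = ((2 - 2*(-2))²*(-7))*((0 + 6) + 2) = ((2 + 4)²*(-7))*(6 + 2) = (6²*(-7))*8 = (36*(-7))*8 = -252*8 = -2016)
H² = (-2016)² = 4064256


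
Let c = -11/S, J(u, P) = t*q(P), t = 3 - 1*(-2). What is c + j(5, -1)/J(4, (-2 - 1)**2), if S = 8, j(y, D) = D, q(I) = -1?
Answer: -47/40 ≈ -1.1750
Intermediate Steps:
t = 5 (t = 3 + 2 = 5)
J(u, P) = -5 (J(u, P) = 5*(-1) = -5)
c = -11/8 ≈ -1.3750
c + j(5, -1)/J(4, (-2 - 1)**2) = -11/8 - 1/(-5) = -11/8 - 1/5*(-1) = -11/8 + 1/5 = -47/40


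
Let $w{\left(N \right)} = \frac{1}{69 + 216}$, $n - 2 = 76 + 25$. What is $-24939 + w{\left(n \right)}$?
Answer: $- \frac{7107614}{285} \approx -24939.0$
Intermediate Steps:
$n = 103$ ($n = 2 + \left(76 + 25\right) = 2 + 101 = 103$)
$w{\left(N \right)} = \frac{1}{285}$
$-24939 + w{\left(n \right)} = -24939 + \frac{1}{285} = - \frac{7107614}{285}$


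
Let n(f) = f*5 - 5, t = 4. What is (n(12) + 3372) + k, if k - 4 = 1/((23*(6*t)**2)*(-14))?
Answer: 636354431/185472 ≈ 3431.0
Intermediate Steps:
n(f) = -5 + 5*f (n(f) = 5*f - 5 = -5 + 5*f)
k = 741887/185472 (k = 4 + 1/((23*(6*4)**2)*(-14)) = 4 + 1/((23*24**2)*(-14)) = 4 + 1/((23*576)*(-14)) = 4 + 1/(13248*(-14)) = 4 + 1/(-185472) = 4 - 1/185472 = 741887/185472 ≈ 4.0000)
(n(12) + 3372) + k = ((-5 + 5*12) + 3372) + 741887/185472 = ((-5 + 60) + 3372) + 741887/185472 = (55 + 3372) + 741887/185472 = 3427 + 741887/185472 = 636354431/185472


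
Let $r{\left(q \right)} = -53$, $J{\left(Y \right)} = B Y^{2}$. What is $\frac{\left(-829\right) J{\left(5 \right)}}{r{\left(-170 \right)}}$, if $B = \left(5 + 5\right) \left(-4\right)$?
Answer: $- \frac{829000}{53} \approx -15642.0$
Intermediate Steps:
$B = -40$ ($B = 10 \left(-4\right) = -40$)
$J{\left(Y \right)} = - 40 Y^{2}$
$\frac{\left(-829\right) J{\left(5 \right)}}{r{\left(-170 \right)}} = \frac{\left(-829\right) \left(- 40 \cdot 5^{2}\right)}{-53} = - 829 \left(\left(-40\right) 25\right) \left(- \frac{1}{53}\right) = \left(-829\right) \left(-1000\right) \left(- \frac{1}{53}\right) = 829000 \left(- \frac{1}{53}\right) = - \frac{829000}{53}$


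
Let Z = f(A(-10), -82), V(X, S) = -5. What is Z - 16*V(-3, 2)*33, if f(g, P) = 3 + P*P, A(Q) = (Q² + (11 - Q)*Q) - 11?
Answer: 9367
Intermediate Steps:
A(Q) = -11 + Q² + Q*(11 - Q) (A(Q) = (Q² + Q*(11 - Q)) - 11 = -11 + Q² + Q*(11 - Q))
f(g, P) = 3 + P²
Z = 6727 (Z = 3 + (-82)² = 3 + 6724 = 6727)
Z - 16*V(-3, 2)*33 = 6727 - 16*(-5)*33 = 6727 + 80*33 = 6727 + 2640 = 9367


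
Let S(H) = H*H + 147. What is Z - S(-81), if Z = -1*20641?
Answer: -27349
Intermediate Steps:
Z = -20641
S(H) = 147 + H² (S(H) = H² + 147 = 147 + H²)
Z - S(-81) = -20641 - (147 + (-81)²) = -20641 - (147 + 6561) = -20641 - 1*6708 = -20641 - 6708 = -27349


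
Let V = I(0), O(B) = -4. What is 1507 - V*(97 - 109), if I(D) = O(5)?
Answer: 1459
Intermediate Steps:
I(D) = -4
V = -4
1507 - V*(97 - 109) = 1507 - (-4)*(97 - 109) = 1507 - (-4)*(-12) = 1507 - 1*48 = 1507 - 48 = 1459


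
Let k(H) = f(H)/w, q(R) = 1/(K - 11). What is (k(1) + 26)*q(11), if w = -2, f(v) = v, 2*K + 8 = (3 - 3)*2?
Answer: -17/10 ≈ -1.7000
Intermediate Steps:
K = -4 (K = -4 + ((3 - 3)*2)/2 = -4 + (0*2)/2 = -4 + (½)*0 = -4 + 0 = -4)
q(R) = -1/15 (q(R) = 1/(-4 - 11) = 1/(-15) = -1/15)
k(H) = -H/2 (k(H) = H/(-2) = H*(-½) = -H/2)
(k(1) + 26)*q(11) = (-½*1 + 26)*(-1/15) = (-½ + 26)*(-1/15) = (51/2)*(-1/15) = -17/10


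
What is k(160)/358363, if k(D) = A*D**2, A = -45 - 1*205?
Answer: -6400000/358363 ≈ -17.859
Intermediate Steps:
A = -250 (A = -45 - 205 = -250)
k(D) = -250*D**2
k(160)/358363 = -250*160**2/358363 = -250*25600*(1/358363) = -6400000*1/358363 = -6400000/358363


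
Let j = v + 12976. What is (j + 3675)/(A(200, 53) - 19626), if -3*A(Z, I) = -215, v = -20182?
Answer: 963/5333 ≈ 0.18057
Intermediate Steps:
A(Z, I) = 215/3 (A(Z, I) = -⅓*(-215) = 215/3)
j = -7206 (j = -20182 + 12976 = -7206)
(j + 3675)/(A(200, 53) - 19626) = (-7206 + 3675)/(215/3 - 19626) = -3531/(-58663/3) = -3531*(-3/58663) = 963/5333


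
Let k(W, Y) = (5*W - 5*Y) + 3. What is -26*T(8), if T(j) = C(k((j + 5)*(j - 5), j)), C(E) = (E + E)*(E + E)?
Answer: -2596256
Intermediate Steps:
k(W, Y) = 3 - 5*Y + 5*W (k(W, Y) = (-5*Y + 5*W) + 3 = 3 - 5*Y + 5*W)
C(E) = 4*E**2 (C(E) = (2*E)*(2*E) = 4*E**2)
T(j) = 4*(3 - 5*j + 5*(-5 + j)*(5 + j))**2 (T(j) = 4*(3 - 5*j + 5*((j + 5)*(j - 5)))**2 = 4*(3 - 5*j + 5*((5 + j)*(-5 + j)))**2 = 4*(3 - 5*j + 5*((-5 + j)*(5 + j)))**2 = 4*(3 - 5*j + 5*(-5 + j)*(5 + j))**2)
-26*T(8) = -104*(-122 - 5*8 + 5*8**2)**2 = -104*(-122 - 40 + 5*64)**2 = -104*(-122 - 40 + 320)**2 = -104*158**2 = -104*24964 = -26*99856 = -2596256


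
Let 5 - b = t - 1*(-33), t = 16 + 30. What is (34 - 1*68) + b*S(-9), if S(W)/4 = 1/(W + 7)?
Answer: 114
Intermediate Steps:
t = 46
S(W) = 4/(7 + W) (S(W) = 4/(W + 7) = 4/(7 + W))
b = -74 (b = 5 - (46 - 1*(-33)) = 5 - (46 + 33) = 5 - 1*79 = 5 - 79 = -74)
(34 - 1*68) + b*S(-9) = (34 - 1*68) - 296/(7 - 9) = (34 - 68) - 296/(-2) = -34 - 296*(-1)/2 = -34 - 74*(-2) = -34 + 148 = 114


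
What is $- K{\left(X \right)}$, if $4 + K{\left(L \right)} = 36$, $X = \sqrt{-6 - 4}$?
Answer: $-32$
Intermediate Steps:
$X = i \sqrt{10}$ ($X = \sqrt{-10} = i \sqrt{10} \approx 3.1623 i$)
$K{\left(L \right)} = 32$ ($K{\left(L \right)} = -4 + 36 = 32$)
$- K{\left(X \right)} = \left(-1\right) 32 = -32$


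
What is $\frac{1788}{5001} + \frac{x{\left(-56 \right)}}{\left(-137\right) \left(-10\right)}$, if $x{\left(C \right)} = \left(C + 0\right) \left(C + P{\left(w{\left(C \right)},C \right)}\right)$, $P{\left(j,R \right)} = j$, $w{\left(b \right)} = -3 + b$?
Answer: $\frac{1155200}{228379} \approx 5.0583$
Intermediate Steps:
$x{\left(C \right)} = C \left(-3 + 2 C\right)$ ($x{\left(C \right)} = \left(C + 0\right) \left(C + \left(-3 + C\right)\right) = C \left(-3 + 2 C\right)$)
$\frac{1788}{5001} + \frac{x{\left(-56 \right)}}{\left(-137\right) \left(-10\right)} = \frac{1788}{5001} + \frac{\left(-56\right) \left(-3 + 2 \left(-56\right)\right)}{\left(-137\right) \left(-10\right)} = 1788 \cdot \frac{1}{5001} + \frac{\left(-56\right) \left(-3 - 112\right)}{1370} = \frac{596}{1667} + \left(-56\right) \left(-115\right) \frac{1}{1370} = \frac{596}{1667} + 6440 \cdot \frac{1}{1370} = \frac{596}{1667} + \frac{644}{137} = \frac{1155200}{228379}$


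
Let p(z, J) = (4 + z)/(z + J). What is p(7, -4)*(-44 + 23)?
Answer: -77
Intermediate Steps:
p(z, J) = (4 + z)/(J + z)
p(7, -4)*(-44 + 23) = ((4 + 7)/(-4 + 7))*(-44 + 23) = (11/3)*(-21) = -77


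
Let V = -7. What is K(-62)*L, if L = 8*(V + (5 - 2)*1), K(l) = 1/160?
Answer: -⅕ ≈ -0.20000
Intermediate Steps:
K(l) = 1/160
L = -32 (L = 8*(-7 + (5 - 2)*1) = 8*(-7 + 3*1) = 8*(-7 + 3) = 8*(-4) = -32)
K(-62)*L = (1/160)*(-32) = -⅕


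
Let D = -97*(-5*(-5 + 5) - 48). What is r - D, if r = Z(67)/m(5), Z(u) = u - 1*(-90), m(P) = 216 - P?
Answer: -982259/211 ≈ -4655.3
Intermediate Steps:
Z(u) = 90 + u (Z(u) = u + 90 = 90 + u)
D = 4656 (D = -97*(-5*0 - 48) = -97*(0 - 48) = -97*(-48) = 4656)
r = 157/211 (r = (90 + 67)/(216 - 1*5) = 157/(216 - 5) = 157/211 ≈ 0.74408)
r - D = 157/211 - 1*4656 = 157/211 - 4656 = -982259/211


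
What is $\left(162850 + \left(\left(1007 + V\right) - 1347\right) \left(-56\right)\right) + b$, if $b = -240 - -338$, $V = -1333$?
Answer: $256636$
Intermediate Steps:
$b = 98$ ($b = -240 + 338 = 98$)
$\left(162850 + \left(\left(1007 + V\right) - 1347\right) \left(-56\right)\right) + b = \left(162850 + \left(\left(1007 - 1333\right) - 1347\right) \left(-56\right)\right) + 98 = \left(162850 + \left(-326 - 1347\right) \left(-56\right)\right) + 98 = \left(162850 - -93688\right) + 98 = \left(162850 + 93688\right) + 98 = 256538 + 98 = 256636$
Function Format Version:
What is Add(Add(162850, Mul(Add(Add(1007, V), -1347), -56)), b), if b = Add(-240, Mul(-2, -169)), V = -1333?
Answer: 256636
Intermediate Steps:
b = 98 (b = Add(-240, 338) = 98)
Add(Add(162850, Mul(Add(Add(1007, V), -1347), -56)), b) = Add(Add(162850, Mul(Add(Add(1007, -1333), -1347), -56)), 98) = Add(Add(162850, Mul(Add(-326, -1347), -56)), 98) = Add(Add(162850, Mul(-1673, -56)), 98) = Add(Add(162850, 93688), 98) = Add(256538, 98) = 256636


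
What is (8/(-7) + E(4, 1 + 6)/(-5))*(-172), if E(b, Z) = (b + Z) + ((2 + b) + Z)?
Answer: 35776/35 ≈ 1022.2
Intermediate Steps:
E(b, Z) = 2 + 2*Z + 2*b (E(b, Z) = (Z + b) + (2 + Z + b) = 2 + 2*Z + 2*b)
(8/(-7) + E(4, 1 + 6)/(-5))*(-172) = (8/(-7) + (2 + 2*(1 + 6) + 2*4)/(-5))*(-172) = (8*(-1/7) + (2 + 2*7 + 8)*(-1/5))*(-172) = (-8/7 + (2 + 14 + 8)*(-1/5))*(-172) = (-8/7 + 24*(-1/5))*(-172) = (-8/7 - 24/5)*(-172) = -208/35*(-172) = 35776/35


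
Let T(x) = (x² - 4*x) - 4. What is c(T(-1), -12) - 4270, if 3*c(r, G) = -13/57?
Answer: -730183/171 ≈ -4270.1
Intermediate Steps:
T(x) = -4 + x² - 4*x
c(r, G) = -13/171 (c(r, G) = (-13/57)/3 = (-13*1/57)/3 = (⅓)*(-13/57) = -13/171)
c(T(-1), -12) - 4270 = -13/171 - 4270 = -730183/171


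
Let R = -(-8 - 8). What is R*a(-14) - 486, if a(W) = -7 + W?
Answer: -822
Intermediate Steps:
R = 16 (R = -1*(-16) = 16)
R*a(-14) - 486 = 16*(-7 - 14) - 486 = 16*(-21) - 486 = -336 - 486 = -822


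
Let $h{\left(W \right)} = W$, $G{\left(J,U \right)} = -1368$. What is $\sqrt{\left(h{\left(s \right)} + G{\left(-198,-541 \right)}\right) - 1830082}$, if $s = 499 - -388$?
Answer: $i \sqrt{1830563} \approx 1353.0 i$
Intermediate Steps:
$s = 887$ ($s = 499 + 388 = 887$)
$\sqrt{\left(h{\left(s \right)} + G{\left(-198,-541 \right)}\right) - 1830082} = \sqrt{\left(887 - 1368\right) - 1830082} = \sqrt{-481 - 1830082} = \sqrt{-1830563} = i \sqrt{1830563}$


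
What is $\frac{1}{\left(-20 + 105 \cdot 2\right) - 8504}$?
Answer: $- \frac{1}{8314} \approx -0.00012028$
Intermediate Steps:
$\frac{1}{\left(-20 + 105 \cdot 2\right) - 8504} = \frac{1}{\left(-20 + 210\right) - 8504} = \frac{1}{190 - 8504} = \frac{1}{-8314} = - \frac{1}{8314}$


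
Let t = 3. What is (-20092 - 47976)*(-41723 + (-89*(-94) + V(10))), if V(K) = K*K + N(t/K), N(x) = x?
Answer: 11318585278/5 ≈ 2.2637e+9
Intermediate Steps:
V(K) = K² + 3/K (V(K) = K*K + 3/K = K² + 3/K)
(-20092 - 47976)*(-41723 + (-89*(-94) + V(10))) = (-20092 - 47976)*(-41723 + (-89*(-94) + (3 + 10³)/10)) = -68068*(-41723 + (8366 + (3 + 1000)/10)) = -68068*(-41723 + (8366 + (⅒)*1003)) = -68068*(-41723 + (8366 + 1003/10)) = -68068*(-41723 + 84663/10) = -68068*(-332567/10) = 11318585278/5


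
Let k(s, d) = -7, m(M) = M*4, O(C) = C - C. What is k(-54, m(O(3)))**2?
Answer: 49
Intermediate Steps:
O(C) = 0
m(M) = 4*M
k(-54, m(O(3)))**2 = (-7)**2 = 49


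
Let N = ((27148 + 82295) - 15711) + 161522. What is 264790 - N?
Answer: 9536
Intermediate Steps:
N = 255254 (N = (109443 - 15711) + 161522 = 93732 + 161522 = 255254)
264790 - N = 264790 - 1*255254 = 264790 - 255254 = 9536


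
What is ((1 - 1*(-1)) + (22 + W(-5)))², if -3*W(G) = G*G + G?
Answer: 2704/9 ≈ 300.44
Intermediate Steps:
W(G) = -G/3 - G²/3 (W(G) = -(G*G + G)/3 = -(G² + G)/3 = -(G + G²)/3 = -G/3 - G²/3)
((1 - 1*(-1)) + (22 + W(-5)))² = ((1 - 1*(-1)) + (22 - ⅓*(-5)*(1 - 5)))² = ((1 + 1) + (22 - ⅓*(-5)*(-4)))² = (2 + (22 - 20/3))² = (2 + 46/3)² = (52/3)² = 2704/9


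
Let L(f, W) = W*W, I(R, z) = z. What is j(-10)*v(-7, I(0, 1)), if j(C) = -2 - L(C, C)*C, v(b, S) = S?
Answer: 998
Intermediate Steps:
L(f, W) = W²
j(C) = -2 - C³ (j(C) = -2 - C²*C = -2 - C³)
j(-10)*v(-7, I(0, 1)) = (-2 - 1*(-10)³)*1 = (-2 - 1*(-1000))*1 = (-2 + 1000)*1 = 998*1 = 998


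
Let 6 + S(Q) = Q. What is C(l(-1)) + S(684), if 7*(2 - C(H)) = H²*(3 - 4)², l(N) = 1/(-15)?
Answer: 1070999/1575 ≈ 680.00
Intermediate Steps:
S(Q) = -6 + Q
l(N) = -1/15
C(H) = 2 - H²/7 (C(H) = 2 - H²*(3 - 4)²/7 = 2 - H²*(-1)²/7 = 2 - H²/7)
C(l(-1)) + S(684) = (2 - (-1/15)²/7) + (-6 + 684) = (2 - ⅐*1/225) + 678 = (2 - 1/1575) + 678 = 3149/1575 + 678 = 1070999/1575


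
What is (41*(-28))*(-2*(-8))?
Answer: -18368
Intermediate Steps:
(41*(-28))*(-2*(-8)) = -1148*16 = -18368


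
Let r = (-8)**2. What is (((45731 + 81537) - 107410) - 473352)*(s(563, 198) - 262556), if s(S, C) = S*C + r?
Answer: 68485756892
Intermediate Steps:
r = 64
s(S, C) = 64 + C*S (s(S, C) = S*C + 64 = C*S + 64 = 64 + C*S)
(((45731 + 81537) - 107410) - 473352)*(s(563, 198) - 262556) = (((45731 + 81537) - 107410) - 473352)*((64 + 198*563) - 262556) = ((127268 - 107410) - 473352)*((64 + 111474) - 262556) = (19858 - 473352)*(111538 - 262556) = -453494*(-151018) = 68485756892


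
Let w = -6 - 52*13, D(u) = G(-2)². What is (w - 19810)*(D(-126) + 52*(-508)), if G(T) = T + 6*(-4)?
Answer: 527464080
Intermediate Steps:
G(T) = -24 + T (G(T) = T - 24 = -24 + T)
D(u) = 676 (D(u) = (-24 - 2)² = (-26)² = 676)
w = -682 (w = -6 - 676 = -682)
(w - 19810)*(D(-126) + 52*(-508)) = (-682 - 19810)*(676 + 52*(-508)) = -20492*(676 - 26416) = -20492*(-25740) = 527464080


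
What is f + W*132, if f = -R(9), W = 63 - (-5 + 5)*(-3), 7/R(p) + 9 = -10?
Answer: 158011/19 ≈ 8316.4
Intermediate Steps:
R(p) = -7/19 (R(p) = 7/(-9 - 10) = 7/(-19) = 7*(-1/19) = -7/19)
W = 63 (W = 63 - 0*(-3) = 63 - 1*0 = 63 + 0 = 63)
f = 7/19 (f = -1*(-7/19) = 7/19 ≈ 0.36842)
f + W*132 = 7/19 + 63*132 = 7/19 + 8316 = 158011/19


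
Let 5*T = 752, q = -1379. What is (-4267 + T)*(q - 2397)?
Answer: 77721408/5 ≈ 1.5544e+7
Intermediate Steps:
T = 752/5 (T = (1/5)*752 = 752/5 ≈ 150.40)
(-4267 + T)*(q - 2397) = (-4267 + 752/5)*(-1379 - 2397) = -20583/5*(-3776) = 77721408/5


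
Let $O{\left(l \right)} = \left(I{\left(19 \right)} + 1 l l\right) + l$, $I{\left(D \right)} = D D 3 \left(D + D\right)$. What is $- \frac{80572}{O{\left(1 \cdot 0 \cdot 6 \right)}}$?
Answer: $- \frac{40286}{20577} \approx -1.9578$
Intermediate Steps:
$I{\left(D \right)} = 6 D^{3}$ ($I{\left(D \right)} = D^{2} \cdot 3 \cdot 2 D = 3 D^{2} \cdot 2 D = 6 D^{3}$)
$O{\left(l \right)} = 41154 + l + l^{2}$ ($O{\left(l \right)} = \left(6 \cdot 19^{3} + 1 l l\right) + l = \left(6 \cdot 6859 + l l\right) + l = \left(41154 + l^{2}\right) + l = 41154 + l + l^{2}$)
$- \frac{80572}{O{\left(1 \cdot 0 \cdot 6 \right)}} = - \frac{80572}{41154 + 1 \cdot 0 \cdot 6 + \left(1 \cdot 0 \cdot 6\right)^{2}} = - \frac{80572}{41154 + 0 \cdot 6 + \left(0 \cdot 6\right)^{2}} = - \frac{80572}{41154 + 0 + 0^{2}} = - \frac{80572}{41154 + 0 + 0} = - \frac{80572}{41154} = \left(-80572\right) \frac{1}{41154} = - \frac{40286}{20577}$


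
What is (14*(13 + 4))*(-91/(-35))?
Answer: 3094/5 ≈ 618.80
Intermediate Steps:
(14*(13 + 4))*(-91/(-35)) = (14*17)*(-91*(-1/35)) = 238*(13/5) = 3094/5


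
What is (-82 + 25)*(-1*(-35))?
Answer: -1995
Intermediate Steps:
(-82 + 25)*(-1*(-35)) = -57*35 = -1995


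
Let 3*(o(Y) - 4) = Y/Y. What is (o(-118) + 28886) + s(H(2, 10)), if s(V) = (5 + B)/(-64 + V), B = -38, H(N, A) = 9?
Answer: 433364/15 ≈ 28891.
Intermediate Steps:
s(V) = -33/(-64 + V) (s(V) = (5 - 38)/(-64 + V) = -33/(-64 + V))
o(Y) = 13/3 (o(Y) = 4 + (Y/Y)/3 = 4 + (⅓)*1 = 4 + ⅓ = 13/3)
(o(-118) + 28886) + s(H(2, 10)) = (13/3 + 28886) - 33/(-64 + 9) = 86671/3 - 33/(-55) = 86671/3 - 33*(-1/55) = 86671/3 + ⅗ = 433364/15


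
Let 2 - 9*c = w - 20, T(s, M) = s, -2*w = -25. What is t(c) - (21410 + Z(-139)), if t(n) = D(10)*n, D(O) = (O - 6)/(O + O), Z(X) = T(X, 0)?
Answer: -1914371/90 ≈ -21271.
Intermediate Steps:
w = 25/2 (w = -1/2*(-25) = 25/2 ≈ 12.500)
Z(X) = X
c = 19/18 (c = 2/9 - (25/2 - 20)/9 = 2/9 - 1/9*(-15/2) = 2/9 + 5/6 = 19/18 ≈ 1.0556)
D(O) = (-6 + O)/(2*O) (D(O) = (-6 + O)/((2*O)) = (-6 + O)*(1/(2*O)) = (-6 + O)/(2*O))
t(n) = n/5 (t(n) = ((1/2)*(-6 + 10)/10)*n = ((1/2)*(1/10)*4)*n = n/5)
t(c) - (21410 + Z(-139)) = (1/5)*(19/18) - (21410 - 139) = 19/90 - 1*21271 = 19/90 - 21271 = -1914371/90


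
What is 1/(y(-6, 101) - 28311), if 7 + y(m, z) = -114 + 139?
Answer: -1/28293 ≈ -3.5344e-5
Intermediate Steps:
y(m, z) = 18 (y(m, z) = -7 + (-114 + 139) = -7 + 25 = 18)
1/(y(-6, 101) - 28311) = 1/(18 - 28311) = 1/(-28293) = -1/28293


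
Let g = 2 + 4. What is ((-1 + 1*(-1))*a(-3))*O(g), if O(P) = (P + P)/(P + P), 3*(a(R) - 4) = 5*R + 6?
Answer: -2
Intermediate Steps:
a(R) = 6 + 5*R/3 (a(R) = 4 + (5*R + 6)/3 = 4 + (6 + 5*R)/3 = 4 + (2 + 5*R/3) = 6 + 5*R/3)
g = 6
O(P) = 1 (O(P) = (2*P)/((2*P)) = (2*P)*(1/(2*P)) = 1)
((-1 + 1*(-1))*a(-3))*O(g) = ((-1 + 1*(-1))*(6 + (5/3)*(-3)))*1 = ((-1 - 1)*(6 - 5))*1 = -2*1*1 = -2*1 = -2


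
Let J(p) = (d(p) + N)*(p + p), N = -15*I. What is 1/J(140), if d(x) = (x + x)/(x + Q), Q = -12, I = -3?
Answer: 2/26425 ≈ 7.5686e-5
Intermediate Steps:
N = 45 (N = -15*(-3) = 45)
d(x) = 2*x/(-12 + x) (d(x) = (x + x)/(x - 12) = (2*x)/(-12 + x) = 2*x/(-12 + x))
J(p) = 2*p*(45 + 2*p/(-12 + p)) (J(p) = (2*p/(-12 + p) + 45)*(p + p) = (45 + 2*p/(-12 + p))*(2*p) = 2*p*(45 + 2*p/(-12 + p)))
1/J(140) = 1/(2*140*(-540 + 47*140)/(-12 + 140)) = 1/(2*140*(-540 + 6580)/128) = 1/(2*140*(1/128)*6040) = 1/(26425/2) = 2/26425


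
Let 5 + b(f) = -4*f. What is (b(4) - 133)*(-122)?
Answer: 18788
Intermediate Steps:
b(f) = -5 - 4*f
(b(4) - 133)*(-122) = ((-5 - 4*4) - 133)*(-122) = ((-5 - 16) - 133)*(-122) = (-21 - 133)*(-122) = -154*(-122) = 18788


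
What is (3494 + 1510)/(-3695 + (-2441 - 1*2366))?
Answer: -834/1417 ≈ -0.58857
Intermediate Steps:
(3494 + 1510)/(-3695 + (-2441 - 1*2366)) = 5004/(-3695 + (-2441 - 2366)) = 5004/(-3695 - 4807) = 5004/(-8502) = 5004*(-1/8502) = -834/1417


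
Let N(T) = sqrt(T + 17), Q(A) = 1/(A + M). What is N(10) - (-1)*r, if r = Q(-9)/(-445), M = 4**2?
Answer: -1/3115 + 3*sqrt(3) ≈ 5.1958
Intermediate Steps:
M = 16
Q(A) = 1/(16 + A) (Q(A) = 1/(A + 16) = 1/(16 + A))
N(T) = sqrt(17 + T)
r = -1/3115 (r = 1/((16 - 9)*(-445)) = -1/445/7 = (1/7)*(-1/445) = -1/3115 ≈ -0.00032103)
N(10) - (-1)*r = sqrt(17 + 10) - (-1)*(-1)/3115 = sqrt(27) - 1*1/3115 = 3*sqrt(3) - 1/3115 = -1/3115 + 3*sqrt(3)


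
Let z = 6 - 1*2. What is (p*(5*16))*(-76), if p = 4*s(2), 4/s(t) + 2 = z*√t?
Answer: -48640/7 - 97280*√2/7 ≈ -26602.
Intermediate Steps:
z = 4 (z = 6 - 2 = 4)
s(t) = 4/(-2 + 4*√t)
p = 8/(-1 + 2*√2) (p = 4*(2/(-1 + 2*√2)) = 8/(-1 + 2*√2) ≈ 4.3753)
(p*(5*16))*(-76) = ((8/7 + 16*√2/7)*(5*16))*(-76) = ((8/7 + 16*√2/7)*80)*(-76) = (640/7 + 1280*√2/7)*(-76) = -48640/7 - 97280*√2/7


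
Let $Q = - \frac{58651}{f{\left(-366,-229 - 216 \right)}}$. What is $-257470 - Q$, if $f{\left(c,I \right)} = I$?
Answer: $- \frac{1288009}{5} \approx -2.576 \cdot 10^{5}$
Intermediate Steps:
$Q = \frac{659}{5}$ ($Q = - \frac{58651}{-229 - 216} = - \frac{58651}{-445} = \left(-58651\right) \left(- \frac{1}{445}\right) = \frac{659}{5} \approx 131.8$)
$-257470 - Q = -257470 - \frac{659}{5} = - \frac{1288009}{5}$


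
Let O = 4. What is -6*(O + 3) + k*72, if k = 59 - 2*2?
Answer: 3918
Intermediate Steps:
k = 55 (k = 59 - 4 = 55)
-6*(O + 3) + k*72 = -6*(4 + 3) + 55*72 = -6*7 + 3960 = -42 + 3960 = 3918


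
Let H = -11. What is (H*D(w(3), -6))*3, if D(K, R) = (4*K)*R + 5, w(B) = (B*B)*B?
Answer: 21219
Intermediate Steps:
w(B) = B³ (w(B) = B²*B = B³)
D(K, R) = 5 + 4*K*R (D(K, R) = 4*K*R + 5 = 5 + 4*K*R)
(H*D(w(3), -6))*3 = -11*(5 + 4*3³*(-6))*3 = -11*(5 + 4*27*(-6))*3 = -11*(5 - 648)*3 = -11*(-643)*3 = 7073*3 = 21219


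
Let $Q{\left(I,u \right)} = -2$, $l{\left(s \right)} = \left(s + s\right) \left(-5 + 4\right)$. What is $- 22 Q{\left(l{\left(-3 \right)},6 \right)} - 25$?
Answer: $19$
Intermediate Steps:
$l{\left(s \right)} = - 2 s$ ($l{\left(s \right)} = 2 s \left(-1\right) = - 2 s$)
$- 22 Q{\left(l{\left(-3 \right)},6 \right)} - 25 = \left(-22\right) \left(-2\right) - 25 = 44 - 25 = 19$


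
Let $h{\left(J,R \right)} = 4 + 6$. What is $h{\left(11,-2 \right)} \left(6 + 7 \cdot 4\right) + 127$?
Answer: $467$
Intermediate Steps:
$h{\left(J,R \right)} = 10$
$h{\left(11,-2 \right)} \left(6 + 7 \cdot 4\right) + 127 = 10 \left(6 + 7 \cdot 4\right) + 127 = 10 \left(6 + 28\right) + 127 = 10 \cdot 34 + 127 = 340 + 127 = 467$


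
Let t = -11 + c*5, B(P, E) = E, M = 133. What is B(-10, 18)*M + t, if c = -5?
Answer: 2358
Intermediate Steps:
t = -36 (t = -11 - 5*5 = -11 - 25 = -36)
B(-10, 18)*M + t = 18*133 - 36 = 2394 - 36 = 2358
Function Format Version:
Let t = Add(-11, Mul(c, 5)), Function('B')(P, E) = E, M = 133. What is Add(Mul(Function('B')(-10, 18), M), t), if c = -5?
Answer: 2358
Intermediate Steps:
t = -36 (t = Add(-11, Mul(-5, 5)) = Add(-11, -25) = -36)
Add(Mul(Function('B')(-10, 18), M), t) = Add(Mul(18, 133), -36) = Add(2394, -36) = 2358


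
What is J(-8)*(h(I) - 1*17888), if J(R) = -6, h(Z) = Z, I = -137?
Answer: 108150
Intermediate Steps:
J(-8)*(h(I) - 1*17888) = -6*(-137 - 1*17888) = -6*(-137 - 17888) = -6*(-18025) = 108150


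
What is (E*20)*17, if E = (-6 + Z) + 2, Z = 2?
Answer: -680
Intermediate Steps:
E = -2 (E = (-6 + 2) + 2 = -4 + 2 = -2)
(E*20)*17 = -2*20*17 = -40*17 = -680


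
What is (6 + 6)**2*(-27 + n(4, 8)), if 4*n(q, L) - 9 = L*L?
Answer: -1260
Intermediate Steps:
n(q, L) = 9/4 + L**2/4 (n(q, L) = 9/4 + (L*L)/4 = 9/4 + L**2/4)
(6 + 6)**2*(-27 + n(4, 8)) = (6 + 6)**2*(-27 + (9/4 + (1/4)*8**2)) = 12**2*(-27 + (9/4 + (1/4)*64)) = 144*(-27 + (9/4 + 16)) = 144*(-27 + 73/4) = 144*(-35/4) = -1260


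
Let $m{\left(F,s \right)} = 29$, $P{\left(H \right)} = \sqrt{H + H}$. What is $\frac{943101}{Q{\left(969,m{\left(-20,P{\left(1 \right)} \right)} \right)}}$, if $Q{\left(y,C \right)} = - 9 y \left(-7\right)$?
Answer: $\frac{104789}{6783} \approx 15.449$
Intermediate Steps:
$P{\left(H \right)} = \sqrt{2} \sqrt{H}$ ($P{\left(H \right)} = \sqrt{2 H} = \sqrt{2} \sqrt{H}$)
$Q{\left(y,C \right)} = 63 y$
$\frac{943101}{Q{\left(969,m{\left(-20,P{\left(1 \right)} \right)} \right)}} = \frac{943101}{63 \cdot 969} = \frac{943101}{61047} = 943101 \cdot \frac{1}{61047} = \frac{104789}{6783}$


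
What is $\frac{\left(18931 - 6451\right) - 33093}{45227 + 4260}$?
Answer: $- \frac{20613}{49487} \approx -0.41653$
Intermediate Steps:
$\frac{\left(18931 - 6451\right) - 33093}{45227 + 4260} = \frac{12480 - 33093}{49487} = \left(-20613\right) \frac{1}{49487} = - \frac{20613}{49487}$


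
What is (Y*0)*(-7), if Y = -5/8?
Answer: 0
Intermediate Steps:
Y = -5/8 (Y = -5*1/8 = -5/8 ≈ -0.62500)
(Y*0)*(-7) = -5/8*0*(-7) = 0*(-7) = 0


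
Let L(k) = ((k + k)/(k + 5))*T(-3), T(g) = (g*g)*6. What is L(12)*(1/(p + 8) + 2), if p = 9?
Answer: 45360/289 ≈ 156.96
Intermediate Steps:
T(g) = 6*g² (T(g) = g²*6 = 6*g²)
L(k) = 108*k/(5 + k) (L(k) = ((k + k)/(k + 5))*(6*(-3)²) = ((2*k)/(5 + k))*(6*9) = (2*k/(5 + k))*54 = 108*k/(5 + k))
L(12)*(1/(p + 8) + 2) = (108*12/(5 + 12))*(1/(9 + 8) + 2) = (108*12/17)*(1/17 + 2) = (108*12*(1/17))*(1/17 + 2) = (1296/17)*(35/17) = 45360/289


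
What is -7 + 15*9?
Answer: 128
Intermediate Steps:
-7 + 15*9 = -7 + 135 = 128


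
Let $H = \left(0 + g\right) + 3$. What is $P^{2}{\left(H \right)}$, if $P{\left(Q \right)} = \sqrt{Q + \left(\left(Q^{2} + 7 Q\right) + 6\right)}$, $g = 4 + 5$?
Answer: $246$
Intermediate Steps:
$g = 9$
$H = 12$ ($H = \left(0 + 9\right) + 3 = 9 + 3 = 12$)
$P{\left(Q \right)} = \sqrt{6 + Q^{2} + 8 Q}$ ($P{\left(Q \right)} = \sqrt{Q + \left(6 + Q^{2} + 7 Q\right)} = \sqrt{6 + Q^{2} + 8 Q}$)
$P^{2}{\left(H \right)} = \left(\sqrt{6 + 12^{2} + 8 \cdot 12}\right)^{2} = \left(\sqrt{6 + 144 + 96}\right)^{2} = \left(\sqrt{246}\right)^{2} = 246$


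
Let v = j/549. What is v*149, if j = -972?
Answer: -16092/61 ≈ -263.80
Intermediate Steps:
v = -108/61 (v = -972/549 = -972*1/549 = -108/61 ≈ -1.7705)
v*149 = -108/61*149 = -16092/61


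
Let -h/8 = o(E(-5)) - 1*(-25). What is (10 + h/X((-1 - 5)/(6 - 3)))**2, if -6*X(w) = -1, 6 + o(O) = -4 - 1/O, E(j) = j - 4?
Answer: 4605316/9 ≈ 5.1170e+5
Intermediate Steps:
E(j) = -4 + j
o(O) = -10 - 1/O (o(O) = -6 + (-4 - 1/O) = -10 - 1/O)
h = -1088/9 (h = -8*((-10 - 1/(-4 - 5)) - 1*(-25)) = -8*((-10 - 1/(-9)) + 25) = -8*((-10 - 1*(-1/9)) + 25) = -8*((-10 + 1/9) + 25) = -8*(-89/9 + 25) = -8*136/9 = -1088/9 ≈ -120.89)
X(w) = 1/6 (X(w) = -1/6*(-1) = 1/6)
(10 + h/X((-1 - 5)/(6 - 3)))**2 = (10 - 1088/(9*1/6))**2 = (10 - 1088/9*6)**2 = (10 - 2176/3)**2 = (-2146/3)**2 = 4605316/9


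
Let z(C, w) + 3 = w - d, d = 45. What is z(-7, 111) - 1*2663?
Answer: -2600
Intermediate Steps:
z(C, w) = -48 + w (z(C, w) = -3 + (w - 1*45) = -3 + (w - 45) = -3 + (-45 + w) = -48 + w)
z(-7, 111) - 1*2663 = (-48 + 111) - 1*2663 = 63 - 2663 = -2600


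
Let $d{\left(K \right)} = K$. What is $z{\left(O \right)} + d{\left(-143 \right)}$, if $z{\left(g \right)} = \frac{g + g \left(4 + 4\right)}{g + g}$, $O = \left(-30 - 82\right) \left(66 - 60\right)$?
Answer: $- \frac{277}{2} \approx -138.5$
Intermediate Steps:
$O = -672$ ($O = \left(-112\right) 6 = -672$)
$z{\left(g \right)} = \frac{9}{2}$ ($z{\left(g \right)} = \frac{g + g 8}{2 g} = \left(g + 8 g\right) \frac{1}{2 g} = 9 g \frac{1}{2 g} = \frac{9}{2}$)
$z{\left(O \right)} + d{\left(-143 \right)} = \frac{9}{2} - 143 = - \frac{277}{2}$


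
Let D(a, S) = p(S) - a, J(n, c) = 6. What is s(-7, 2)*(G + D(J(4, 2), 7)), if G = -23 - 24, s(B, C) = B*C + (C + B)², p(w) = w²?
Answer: -44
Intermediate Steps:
s(B, C) = (B + C)² + B*C (s(B, C) = B*C + (B + C)² = (B + C)² + B*C)
D(a, S) = S² - a
G = -47
s(-7, 2)*(G + D(J(4, 2), 7)) = ((-7 + 2)² - 7*2)*(-47 + (7² - 1*6)) = ((-5)² - 14)*(-47 + (49 - 6)) = (25 - 14)*(-47 + 43) = 11*(-4) = -44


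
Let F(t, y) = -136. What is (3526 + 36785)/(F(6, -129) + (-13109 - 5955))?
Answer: -13437/6400 ≈ -2.0995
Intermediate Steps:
(3526 + 36785)/(F(6, -129) + (-13109 - 5955)) = (3526 + 36785)/(-136 + (-13109 - 5955)) = 40311/(-136 - 19064) = 40311/(-19200) = 40311*(-1/19200) = -13437/6400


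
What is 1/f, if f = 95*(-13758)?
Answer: -1/1307010 ≈ -7.6511e-7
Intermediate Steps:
f = -1307010
1/f = 1/(-1307010) = -1/1307010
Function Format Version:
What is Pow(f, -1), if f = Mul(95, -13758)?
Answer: Rational(-1, 1307010) ≈ -7.6511e-7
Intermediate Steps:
f = -1307010
Pow(f, -1) = Pow(-1307010, -1) = Rational(-1, 1307010)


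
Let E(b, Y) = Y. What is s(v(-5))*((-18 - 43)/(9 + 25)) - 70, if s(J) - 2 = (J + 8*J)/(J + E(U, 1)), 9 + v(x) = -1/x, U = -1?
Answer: -20289/221 ≈ -91.805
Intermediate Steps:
v(x) = -9 - 1/x
s(J) = 2 + 9*J/(1 + J) (s(J) = 2 + (J + 8*J)/(J + 1) = 2 + (9*J)/(1 + J) = 2 + 9*J/(1 + J))
s(v(-5))*((-18 - 43)/(9 + 25)) - 70 = ((2 + 11*(-9 - 1/(-5)))/(1 + (-9 - 1/(-5))))*((-18 - 43)/(9 + 25)) - 70 = ((2 + 11*(-9 - 1*(-⅕)))/(1 + (-9 - 1*(-⅕))))*(-61/34) - 70 = ((2 + 11*(-9 + ⅕))/(1 + (-9 + ⅕)))*(-61*1/34) - 70 = ((2 + 11*(-44/5))/(1 - 44/5))*(-61/34) - 70 = ((2 - 484/5)/(-39/5))*(-61/34) - 70 = -5/39*(-474/5)*(-61/34) - 70 = (158/13)*(-61/34) - 70 = -4819/221 - 70 = -20289/221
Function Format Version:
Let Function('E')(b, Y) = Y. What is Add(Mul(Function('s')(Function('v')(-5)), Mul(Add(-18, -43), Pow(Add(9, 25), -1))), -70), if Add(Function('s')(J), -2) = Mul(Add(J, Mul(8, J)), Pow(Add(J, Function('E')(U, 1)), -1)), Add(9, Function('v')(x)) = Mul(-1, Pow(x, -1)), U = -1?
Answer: Rational(-20289, 221) ≈ -91.805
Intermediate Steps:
Function('v')(x) = Add(-9, Mul(-1, Pow(x, -1)))
Function('s')(J) = Add(2, Mul(9, J, Pow(Add(1, J), -1))) (Function('s')(J) = Add(2, Mul(Add(J, Mul(8, J)), Pow(Add(J, 1), -1))) = Add(2, Mul(Mul(9, J), Pow(Add(1, J), -1))) = Add(2, Mul(9, J, Pow(Add(1, J), -1))))
Add(Mul(Function('s')(Function('v')(-5)), Mul(Add(-18, -43), Pow(Add(9, 25), -1))), -70) = Add(Mul(Mul(Pow(Add(1, Add(-9, Mul(-1, Pow(-5, -1)))), -1), Add(2, Mul(11, Add(-9, Mul(-1, Pow(-5, -1)))))), Mul(Add(-18, -43), Pow(Add(9, 25), -1))), -70) = Add(Mul(Mul(Pow(Add(1, Add(-9, Mul(-1, Rational(-1, 5)))), -1), Add(2, Mul(11, Add(-9, Mul(-1, Rational(-1, 5)))))), Mul(-61, Pow(34, -1))), -70) = Add(Mul(Mul(Pow(Add(1, Add(-9, Rational(1, 5))), -1), Add(2, Mul(11, Add(-9, Rational(1, 5))))), Mul(-61, Rational(1, 34))), -70) = Add(Mul(Mul(Pow(Add(1, Rational(-44, 5)), -1), Add(2, Mul(11, Rational(-44, 5)))), Rational(-61, 34)), -70) = Add(Mul(Mul(Pow(Rational(-39, 5), -1), Add(2, Rational(-484, 5))), Rational(-61, 34)), -70) = Add(Mul(Mul(Rational(-5, 39), Rational(-474, 5)), Rational(-61, 34)), -70) = Add(Mul(Rational(158, 13), Rational(-61, 34)), -70) = Add(Rational(-4819, 221), -70) = Rational(-20289, 221)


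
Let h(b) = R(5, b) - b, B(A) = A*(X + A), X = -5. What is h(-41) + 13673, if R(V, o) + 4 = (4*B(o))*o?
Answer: -295594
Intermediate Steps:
B(A) = A*(-5 + A)
R(V, o) = -4 + 4*o²*(-5 + o) (R(V, o) = -4 + (4*(o*(-5 + o)))*o = -4 + (4*o*(-5 + o))*o = -4 + 4*o²*(-5 + o))
h(b) = -4 - b + 4*b²*(-5 + b) (h(b) = (-4 + 4*b²*(-5 + b)) - b = -4 - b + 4*b²*(-5 + b))
h(-41) + 13673 = (-4 - 1*(-41) + 4*(-41)²*(-5 - 41)) + 13673 = (-4 + 41 + 4*1681*(-46)) + 13673 = (-4 + 41 - 309304) + 13673 = -309267 + 13673 = -295594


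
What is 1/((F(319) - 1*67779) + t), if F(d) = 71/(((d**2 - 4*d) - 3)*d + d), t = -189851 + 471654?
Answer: 32054077/6860341775919 ≈ 4.6724e-6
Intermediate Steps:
t = 281803
F(d) = 71/(d + d*(-3 + d**2 - 4*d)) (F(d) = 71/((-3 + d**2 - 4*d)*d + d) = 71/(d*(-3 + d**2 - 4*d) + d) = 71/(d + d*(-3 + d**2 - 4*d)))
1/((F(319) - 1*67779) + t) = 1/((71/(319*(-2 + 319**2 - 4*319)) - 1*67779) + 281803) = 1/((71*(1/319)/(-2 + 101761 - 1276) - 67779) + 281803) = 1/((71*(1/319)/100483 - 67779) + 281803) = 1/((71*(1/319)*(1/100483) - 67779) + 281803) = 1/((71/32054077 - 67779) + 281803) = 1/(-2172593284912/32054077 + 281803) = 1/(6860341775919/32054077) = 32054077/6860341775919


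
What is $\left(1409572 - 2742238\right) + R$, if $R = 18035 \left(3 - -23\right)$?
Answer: $-863756$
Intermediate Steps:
$R = 468910$ ($R = 18035 \left(3 + 23\right) = 18035 \cdot 26 = 468910$)
$\left(1409572 - 2742238\right) + R = \left(1409572 - 2742238\right) + 468910 = -1332666 + 468910 = -863756$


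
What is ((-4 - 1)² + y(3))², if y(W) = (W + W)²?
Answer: 3721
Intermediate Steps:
y(W) = 4*W² (y(W) = (2*W)² = 4*W²)
((-4 - 1)² + y(3))² = ((-4 - 1)² + 4*3²)² = ((-5)² + 4*9)² = (25 + 36)² = 61² = 3721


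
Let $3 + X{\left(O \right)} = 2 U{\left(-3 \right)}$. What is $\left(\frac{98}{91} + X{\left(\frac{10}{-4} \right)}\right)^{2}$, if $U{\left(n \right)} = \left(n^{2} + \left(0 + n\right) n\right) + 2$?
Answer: $\frac{245025}{169} \approx 1449.9$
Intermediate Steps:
$U{\left(n \right)} = 2 + 2 n^{2}$ ($U{\left(n \right)} = \left(n^{2} + n n\right) + 2 = \left(n^{2} + n^{2}\right) + 2 = 2 n^{2} + 2 = 2 + 2 n^{2}$)
$X{\left(O \right)} = 37$ ($X{\left(O \right)} = -3 + 2 \left(2 + 2 \left(-3\right)^{2}\right) = -3 + 2 \left(2 + 2 \cdot 9\right) = -3 + 2 \left(2 + 18\right) = -3 + 2 \cdot 20 = -3 + 40 = 37$)
$\left(\frac{98}{91} + X{\left(\frac{10}{-4} \right)}\right)^{2} = \left(\frac{98}{91} + 37\right)^{2} = \left(98 \cdot \frac{1}{91} + 37\right)^{2} = \left(\frac{14}{13} + 37\right)^{2} = \left(\frac{495}{13}\right)^{2} = \frac{245025}{169}$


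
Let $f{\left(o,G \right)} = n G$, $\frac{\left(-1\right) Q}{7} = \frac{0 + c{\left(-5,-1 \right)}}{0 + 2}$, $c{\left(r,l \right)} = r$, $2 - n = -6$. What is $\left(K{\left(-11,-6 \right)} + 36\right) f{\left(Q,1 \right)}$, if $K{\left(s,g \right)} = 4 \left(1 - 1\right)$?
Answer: $288$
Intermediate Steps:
$n = 8$ ($n = 2 - -6 = 2 + 6 = 8$)
$K{\left(s,g \right)} = 0$ ($K{\left(s,g \right)} = 4 \cdot 0 = 0$)
$Q = \frac{35}{2}$ ($Q = - 7 \frac{0 - 5}{0 + 2} = - 7 \left(- \frac{5}{2}\right) = - 7 \left(\left(-5\right) \frac{1}{2}\right) = \left(-7\right) \left(- \frac{5}{2}\right) = \frac{35}{2} \approx 17.5$)
$f{\left(o,G \right)} = 8 G$
$\left(K{\left(-11,-6 \right)} + 36\right) f{\left(Q,1 \right)} = \left(0 + 36\right) 8 \cdot 1 = 36 \cdot 8 = 288$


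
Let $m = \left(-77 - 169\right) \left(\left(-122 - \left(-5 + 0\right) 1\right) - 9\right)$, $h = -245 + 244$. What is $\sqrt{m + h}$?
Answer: $\sqrt{30995} \approx 176.05$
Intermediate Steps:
$h = -1$
$m = 30996$ ($m = - 246 \left(\left(-122 - \left(-5\right) 1\right) - 9\right) = - 246 \left(\left(-122 - -5\right) - 9\right) = - 246 \left(\left(-122 + 5\right) - 9\right) = - 246 \left(-117 - 9\right) = \left(-246\right) \left(-126\right) = 30996$)
$\sqrt{m + h} = \sqrt{30996 - 1} = \sqrt{30995}$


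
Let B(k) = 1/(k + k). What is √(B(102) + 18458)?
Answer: √192037083/102 ≈ 135.86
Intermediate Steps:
B(k) = 1/(2*k)
√(B(102) + 18458) = √((½)/102 + 18458) = √((½)*(1/102) + 18458) = √(1/204 + 18458) = √(3765433/204) = √192037083/102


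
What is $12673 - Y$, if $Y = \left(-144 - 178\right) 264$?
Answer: $97681$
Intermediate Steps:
$Y = -85008$ ($Y = \left(-322\right) 264 = -85008$)
$12673 - Y = 12673 - -85008 = 12673 + 85008 = 97681$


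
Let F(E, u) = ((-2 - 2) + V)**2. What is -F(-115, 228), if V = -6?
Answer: -100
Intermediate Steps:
F(E, u) = 100 (F(E, u) = ((-2 - 2) - 6)**2 = (-4 - 6)**2 = (-10)**2 = 100)
-F(-115, 228) = -1*100 = -100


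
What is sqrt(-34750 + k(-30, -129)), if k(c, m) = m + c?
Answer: I*sqrt(34909) ≈ 186.84*I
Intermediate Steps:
k(c, m) = c + m
sqrt(-34750 + k(-30, -129)) = sqrt(-34750 + (-30 - 129)) = sqrt(-34750 - 159) = sqrt(-34909) = I*sqrt(34909)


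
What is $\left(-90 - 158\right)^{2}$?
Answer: $61504$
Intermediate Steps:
$\left(-90 - 158\right)^{2} = \left(-248\right)^{2} = 61504$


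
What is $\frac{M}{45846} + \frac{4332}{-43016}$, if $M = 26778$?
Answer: $\frac{7387}{15282} \approx 0.48338$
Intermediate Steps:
$\frac{M}{45846} + \frac{4332}{-43016} = \frac{26778}{45846} + \frac{4332}{-43016} = 26778 \cdot \frac{1}{45846} + 4332 \left(- \frac{1}{43016}\right) = \frac{4463}{7641} - \frac{57}{566} = \frac{7387}{15282}$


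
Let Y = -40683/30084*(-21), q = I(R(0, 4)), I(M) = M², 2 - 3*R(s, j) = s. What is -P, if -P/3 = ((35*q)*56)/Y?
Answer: 11231360/122049 ≈ 92.023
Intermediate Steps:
R(s, j) = ⅔ - s/3
q = 4/9 (q = (⅔ - ⅓*0)² = (⅔ + 0)² = (⅔)² = 4/9 ≈ 0.44444)
Y = 284781/10028 (Y = -40683*1/30084*(-21) = -13561/10028*(-21) = 284781/10028 ≈ 28.399)
P = -11231360/122049 (P = -3*(35*(4/9))*56/284781/10028 = -3*(140/9)*56*10028/284781 = -7840*10028/(3*284781) = -3*11231360/366147 = -11231360/122049 ≈ -92.023)
-P = -1*(-11231360/122049) = 11231360/122049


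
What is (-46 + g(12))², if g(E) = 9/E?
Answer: 32761/16 ≈ 2047.6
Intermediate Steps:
(-46 + g(12))² = (-46 + 9/12)² = (-46 + 9*(1/12))² = (-46 + ¾)² = (-181/4)² = 32761/16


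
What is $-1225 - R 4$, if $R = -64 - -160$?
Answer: $-1609$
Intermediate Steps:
$R = 96$ ($R = -64 + 160 = 96$)
$-1225 - R 4 = -1225 - 96 \cdot 4 = -1225 - 384 = -1609$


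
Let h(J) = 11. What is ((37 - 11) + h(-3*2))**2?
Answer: 1369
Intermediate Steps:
((37 - 11) + h(-3*2))**2 = ((37 - 11) + 11)**2 = (26 + 11)**2 = 37**2 = 1369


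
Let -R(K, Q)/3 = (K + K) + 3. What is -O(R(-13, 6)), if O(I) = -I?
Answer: 69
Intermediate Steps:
R(K, Q) = -9 - 6*K (R(K, Q) = -3*((K + K) + 3) = -3*(2*K + 3) = -3*(3 + 2*K) = -9 - 6*K)
-O(R(-13, 6)) = -(-1)*(-9 - 6*(-13)) = -(-1)*(-9 + 78) = -(-1)*69 = -1*(-69) = 69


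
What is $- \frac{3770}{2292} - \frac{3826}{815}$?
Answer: $- \frac{5920871}{933990} \approx -6.3393$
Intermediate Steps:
$- \frac{3770}{2292} - \frac{3826}{815} = \left(-3770\right) \frac{1}{2292} - \frac{3826}{815} = - \frac{1885}{1146} - \frac{3826}{815} = - \frac{5920871}{933990}$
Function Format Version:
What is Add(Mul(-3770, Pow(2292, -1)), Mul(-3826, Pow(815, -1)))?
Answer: Rational(-5920871, 933990) ≈ -6.3393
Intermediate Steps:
Add(Mul(-3770, Pow(2292, -1)), Mul(-3826, Pow(815, -1))) = Add(Mul(-3770, Rational(1, 2292)), Mul(-3826, Rational(1, 815))) = Add(Rational(-1885, 1146), Rational(-3826, 815)) = Rational(-5920871, 933990)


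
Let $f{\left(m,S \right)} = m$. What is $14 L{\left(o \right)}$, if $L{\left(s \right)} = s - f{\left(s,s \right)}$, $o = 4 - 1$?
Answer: $0$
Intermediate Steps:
$o = 3$ ($o = 4 - 1 = 3$)
$L{\left(s \right)} = 0$ ($L{\left(s \right)} = s - s = 0$)
$14 L{\left(o \right)} = 14 \cdot 0 = 0$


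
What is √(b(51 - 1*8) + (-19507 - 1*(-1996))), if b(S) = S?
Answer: 2*I*√4367 ≈ 132.17*I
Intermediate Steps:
√(b(51 - 1*8) + (-19507 - 1*(-1996))) = √((51 - 1*8) + (-19507 - 1*(-1996))) = √((51 - 8) + (-19507 + 1996)) = √(43 - 17511) = √(-17468) = 2*I*√4367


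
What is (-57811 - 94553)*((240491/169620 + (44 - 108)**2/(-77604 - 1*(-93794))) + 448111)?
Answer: -1562472028813099117/22884565 ≈ -6.8276e+10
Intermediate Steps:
(-57811 - 94553)*((240491/169620 + (44 - 108)**2/(-77604 - 1*(-93794))) + 448111) = -152364*((240491*(1/169620) + (-64)**2/(-77604 + 93794)) + 448111) = -152364*((240491/169620 + 4096/16190) + 448111) = -152364*((240491/169620 + 4096*(1/16190)) + 448111) = -152364*((240491/169620 + 2048/8095) + 448111) = -152364*(458831281/274614780 + 448111) = -152364*123058362511861/274614780 = -1562472028813099117/22884565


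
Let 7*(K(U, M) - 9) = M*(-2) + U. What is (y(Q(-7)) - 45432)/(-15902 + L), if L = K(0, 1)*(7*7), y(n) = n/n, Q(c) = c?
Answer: 45431/15475 ≈ 2.9358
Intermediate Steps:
K(U, M) = 9 - 2*M/7 + U/7 (K(U, M) = 9 + (M*(-2) + U)/7 = 9 + (-2*M + U)/7 = 9 + (U - 2*M)/7 = 9 + (-2*M/7 + U/7) = 9 - 2*M/7 + U/7)
y(n) = 1
L = 427 (L = (9 - 2/7*1 + (⅐)*0)*(7*7) = (9 - 2/7 + 0)*49 = (61/7)*49 = 427)
(y(Q(-7)) - 45432)/(-15902 + L) = (1 - 45432)/(-15902 + 427) = -45431/(-15475) = -45431*(-1/15475) = 45431/15475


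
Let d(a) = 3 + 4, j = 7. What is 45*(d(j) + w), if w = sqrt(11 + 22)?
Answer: 315 + 45*sqrt(33) ≈ 573.50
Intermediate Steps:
d(a) = 7
w = sqrt(33) ≈ 5.7446
45*(d(j) + w) = 45*(7 + sqrt(33)) = 315 + 45*sqrt(33)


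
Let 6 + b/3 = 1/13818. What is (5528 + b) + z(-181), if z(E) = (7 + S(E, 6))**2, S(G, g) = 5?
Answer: 26042325/4606 ≈ 5654.0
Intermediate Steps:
b = -82907/4606 (b = -18 + 3/13818 = -18 + 3*(1/13818) = -18 + 1/4606 = -82907/4606 ≈ -18.000)
z(E) = 144 (z(E) = (7 + 5)**2 = 12**2 = 144)
(5528 + b) + z(-181) = (5528 - 82907/4606) + 144 = 25379061/4606 + 144 = 26042325/4606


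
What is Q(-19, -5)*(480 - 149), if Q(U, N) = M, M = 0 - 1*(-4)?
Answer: 1324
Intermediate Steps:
M = 4 (M = 0 + 4 = 4)
Q(U, N) = 4
Q(-19, -5)*(480 - 149) = 4*(480 - 149) = 4*331 = 1324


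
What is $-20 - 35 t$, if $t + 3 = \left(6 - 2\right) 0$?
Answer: $85$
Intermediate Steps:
$t = -3$ ($t = -3 + \left(6 - 2\right) 0 = -3 + 4 \cdot 0 = -3 + 0 = -3$)
$-20 - 35 t = -20 - -105 = -20 + 105 = 85$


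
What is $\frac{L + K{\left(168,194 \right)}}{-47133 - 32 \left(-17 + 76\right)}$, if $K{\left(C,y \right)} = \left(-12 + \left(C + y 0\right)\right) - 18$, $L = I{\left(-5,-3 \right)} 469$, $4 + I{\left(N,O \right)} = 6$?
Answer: $- \frac{1076}{49021} \approx -0.02195$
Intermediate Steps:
$I{\left(N,O \right)} = 2$ ($I{\left(N,O \right)} = -4 + 6 = 2$)
$L = 938$ ($L = 2 \cdot 469 = 938$)
$K{\left(C,y \right)} = -30 + C$ ($K{\left(C,y \right)} = \left(-12 + \left(C + 0\right)\right) - 18 = \left(-12 + C\right) - 18 = -30 + C$)
$\frac{L + K{\left(168,194 \right)}}{-47133 - 32 \left(-17 + 76\right)} = \frac{938 + \left(-30 + 168\right)}{-47133 - 32 \left(-17 + 76\right)} = \frac{938 + 138}{-47133 - 1888} = \frac{1076}{-47133 - 1888} = \frac{1076}{-49021} = 1076 \left(- \frac{1}{49021}\right) = - \frac{1076}{49021}$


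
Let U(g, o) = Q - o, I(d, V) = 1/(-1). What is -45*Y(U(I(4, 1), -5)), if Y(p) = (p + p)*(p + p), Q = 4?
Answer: -14580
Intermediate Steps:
I(d, V) = -1
U(g, o) = 4 - o
Y(p) = 4*p² (Y(p) = (2*p)*(2*p) = 4*p²)
-45*Y(U(I(4, 1), -5)) = -180*(4 - 1*(-5))² = -180*(4 + 5)² = -180*9² = -180*81 = -45*324 = -14580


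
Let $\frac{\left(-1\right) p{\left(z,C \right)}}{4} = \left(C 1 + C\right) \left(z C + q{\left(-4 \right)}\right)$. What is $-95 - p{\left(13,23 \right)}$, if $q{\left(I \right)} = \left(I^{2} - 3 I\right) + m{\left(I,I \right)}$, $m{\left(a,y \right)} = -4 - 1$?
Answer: $59153$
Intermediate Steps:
$m{\left(a,y \right)} = -5$
$q{\left(I \right)} = -5 + I^{2} - 3 I$ ($q{\left(I \right)} = \left(I^{2} - 3 I\right) - 5 = -5 + I^{2} - 3 I$)
$p{\left(z,C \right)} = - 8 C \left(23 + C z\right)$ ($p{\left(z,C \right)} = - 4 \left(C 1 + C\right) \left(z C - \left(-7 - 16\right)\right) = - 4 \left(C + C\right) \left(C z + \left(-5 + 16 + 12\right)\right) = - 4 \cdot 2 C \left(C z + 23\right) = - 4 \cdot 2 C \left(23 + C z\right) = - 8 C \left(23 + C z\right)$)
$-95 - p{\left(13,23 \right)} = -95 - \left(-8\right) 23 \left(23 + 23 \cdot 13\right) = -95 - \left(-8\right) 23 \left(23 + 299\right) = -95 - \left(-8\right) 23 \cdot 322 = -95 - -59248 = -95 + 59248 = 59153$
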